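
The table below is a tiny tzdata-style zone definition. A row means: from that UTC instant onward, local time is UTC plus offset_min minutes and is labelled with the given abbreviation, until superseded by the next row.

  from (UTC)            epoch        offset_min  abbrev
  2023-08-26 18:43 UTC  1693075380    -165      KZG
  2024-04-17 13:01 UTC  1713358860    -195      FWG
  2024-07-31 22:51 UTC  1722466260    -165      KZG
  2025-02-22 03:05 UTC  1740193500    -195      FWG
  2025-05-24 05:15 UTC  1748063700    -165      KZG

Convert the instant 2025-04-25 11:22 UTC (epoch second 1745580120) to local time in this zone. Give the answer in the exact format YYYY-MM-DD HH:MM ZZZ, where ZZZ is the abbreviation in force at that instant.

2025-04-25 08:07 FWG

Query: 2025-04-25 11:22 UTC
Rule 4/5 (FWG, -03:15): 2025-02-22 03:05 UTC ≤ query < 2025-05-24 05:15 UTC
11·60 + 22 - 195 = 487 min
487 = 0·1440 + 487; 487 = 8·60 + 7 → 08:07, same day
→ 2025-04-25 08:07 FWG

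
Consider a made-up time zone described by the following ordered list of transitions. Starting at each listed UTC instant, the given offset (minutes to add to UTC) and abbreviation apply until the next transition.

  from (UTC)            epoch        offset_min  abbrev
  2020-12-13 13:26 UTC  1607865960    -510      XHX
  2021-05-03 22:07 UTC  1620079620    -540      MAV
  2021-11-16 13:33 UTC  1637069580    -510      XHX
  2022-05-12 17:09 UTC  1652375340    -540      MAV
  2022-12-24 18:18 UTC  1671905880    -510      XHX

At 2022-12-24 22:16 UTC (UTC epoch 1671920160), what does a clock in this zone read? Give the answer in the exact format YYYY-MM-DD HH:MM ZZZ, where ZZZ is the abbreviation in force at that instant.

2022-12-24 13:46 XHX

Query: 2022-12-24 22:16 UTC
Rule 5/5 (XHX, -08:30): 2022-12-24 18:18 UTC ≤ query < +∞
22·60 + 16 - 510 = 826 min
826 = 0·1440 + 826; 826 = 13·60 + 46 → 13:46, same day
→ 2022-12-24 13:46 XHX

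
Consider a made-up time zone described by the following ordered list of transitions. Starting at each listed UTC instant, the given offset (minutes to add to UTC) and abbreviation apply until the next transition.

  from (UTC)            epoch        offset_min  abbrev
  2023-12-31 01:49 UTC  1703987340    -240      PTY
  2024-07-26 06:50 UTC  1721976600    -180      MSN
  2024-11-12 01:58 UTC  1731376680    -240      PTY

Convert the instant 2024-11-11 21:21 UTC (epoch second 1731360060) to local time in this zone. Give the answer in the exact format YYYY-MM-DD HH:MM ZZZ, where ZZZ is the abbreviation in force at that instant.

2024-11-11 18:21 MSN

Query: 2024-11-11 21:21 UTC
Rule 2/3 (MSN, -03:00): 2024-07-26 06:50 UTC ≤ query < 2024-11-12 01:58 UTC
21·60 + 21 - 180 = 1101 min
1101 = 0·1440 + 1101; 1101 = 18·60 + 21 → 18:21, same day
→ 2024-11-11 18:21 MSN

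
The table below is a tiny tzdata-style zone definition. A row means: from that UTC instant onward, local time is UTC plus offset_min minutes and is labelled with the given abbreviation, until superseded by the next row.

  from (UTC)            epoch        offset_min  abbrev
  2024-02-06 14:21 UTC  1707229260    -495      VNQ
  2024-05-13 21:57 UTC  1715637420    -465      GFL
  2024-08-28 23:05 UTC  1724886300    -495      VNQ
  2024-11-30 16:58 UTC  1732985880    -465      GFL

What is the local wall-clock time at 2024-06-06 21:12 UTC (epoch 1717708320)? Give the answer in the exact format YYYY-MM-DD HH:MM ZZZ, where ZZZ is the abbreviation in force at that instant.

2024-06-06 13:27 GFL

Query: 2024-06-06 21:12 UTC
Rule 2/4 (GFL, -07:45): 2024-05-13 21:57 UTC ≤ query < 2024-08-28 23:05 UTC
21·60 + 12 - 465 = 807 min
807 = 0·1440 + 807; 807 = 13·60 + 27 → 13:27, same day
→ 2024-06-06 13:27 GFL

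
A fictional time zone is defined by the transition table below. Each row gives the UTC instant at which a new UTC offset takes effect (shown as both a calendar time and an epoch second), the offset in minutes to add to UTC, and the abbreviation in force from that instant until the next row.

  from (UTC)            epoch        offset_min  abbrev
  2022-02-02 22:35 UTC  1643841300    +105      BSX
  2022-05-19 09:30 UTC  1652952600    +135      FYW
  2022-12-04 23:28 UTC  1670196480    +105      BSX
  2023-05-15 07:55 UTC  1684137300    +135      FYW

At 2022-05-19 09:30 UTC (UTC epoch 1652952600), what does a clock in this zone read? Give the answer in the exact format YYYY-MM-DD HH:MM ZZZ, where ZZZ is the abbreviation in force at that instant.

2022-05-19 11:45 FYW

Query: 2022-05-19 09:30 UTC
Rule 2/4 (FYW, +02:15): 2022-05-19 09:30 UTC ≤ query < 2022-12-04 23:28 UTC
9·60 + 30 + 135 = 705 min
705 = 0·1440 + 705; 705 = 11·60 + 45 → 11:45, same day
→ 2022-05-19 11:45 FYW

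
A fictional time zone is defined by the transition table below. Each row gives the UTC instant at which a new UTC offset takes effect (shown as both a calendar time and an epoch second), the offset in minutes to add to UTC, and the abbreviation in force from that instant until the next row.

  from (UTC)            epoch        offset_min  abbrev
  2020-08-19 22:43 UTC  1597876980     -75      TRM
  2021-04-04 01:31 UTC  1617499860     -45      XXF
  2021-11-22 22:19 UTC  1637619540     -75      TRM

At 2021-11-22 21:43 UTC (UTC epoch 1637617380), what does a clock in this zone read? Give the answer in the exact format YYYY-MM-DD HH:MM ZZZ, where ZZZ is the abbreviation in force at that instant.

Query: 2021-11-22 21:43 UTC
Rule 2/3 (XXF, -00:45): 2021-04-04 01:31 UTC ≤ query < 2021-11-22 22:19 UTC
21·60 + 43 - 45 = 1258 min
1258 = 0·1440 + 1258; 1258 = 20·60 + 58 → 20:58, same day
→ 2021-11-22 20:58 XXF

2021-11-22 20:58 XXF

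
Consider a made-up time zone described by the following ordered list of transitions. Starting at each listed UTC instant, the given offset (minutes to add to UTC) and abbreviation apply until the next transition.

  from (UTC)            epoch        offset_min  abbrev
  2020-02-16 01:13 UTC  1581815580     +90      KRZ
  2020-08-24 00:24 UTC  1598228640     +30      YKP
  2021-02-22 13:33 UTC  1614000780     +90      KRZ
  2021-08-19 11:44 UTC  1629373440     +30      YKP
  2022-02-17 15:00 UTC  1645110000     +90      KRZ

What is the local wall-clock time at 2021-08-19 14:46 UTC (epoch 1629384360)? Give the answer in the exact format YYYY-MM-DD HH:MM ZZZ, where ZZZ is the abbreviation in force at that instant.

Query: 2021-08-19 14:46 UTC
Rule 4/5 (YKP, +00:30): 2021-08-19 11:44 UTC ≤ query < 2022-02-17 15:00 UTC
14·60 + 46 + 30 = 916 min
916 = 0·1440 + 916; 916 = 15·60 + 16 → 15:16, same day
→ 2021-08-19 15:16 YKP

2021-08-19 15:16 YKP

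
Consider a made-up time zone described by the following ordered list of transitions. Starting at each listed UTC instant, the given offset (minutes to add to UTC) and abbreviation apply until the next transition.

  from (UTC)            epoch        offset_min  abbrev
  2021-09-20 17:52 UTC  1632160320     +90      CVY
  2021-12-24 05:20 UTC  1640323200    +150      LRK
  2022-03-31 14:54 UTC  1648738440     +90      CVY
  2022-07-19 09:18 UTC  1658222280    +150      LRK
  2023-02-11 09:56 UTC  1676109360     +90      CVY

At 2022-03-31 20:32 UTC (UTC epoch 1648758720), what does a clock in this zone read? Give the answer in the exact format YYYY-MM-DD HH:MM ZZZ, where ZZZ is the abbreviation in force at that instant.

2022-03-31 22:02 CVY

Query: 2022-03-31 20:32 UTC
Rule 3/5 (CVY, +01:30): 2022-03-31 14:54 UTC ≤ query < 2022-07-19 09:18 UTC
20·60 + 32 + 90 = 1322 min
1322 = 0·1440 + 1322; 1322 = 22·60 + 2 → 22:02, same day
→ 2022-03-31 22:02 CVY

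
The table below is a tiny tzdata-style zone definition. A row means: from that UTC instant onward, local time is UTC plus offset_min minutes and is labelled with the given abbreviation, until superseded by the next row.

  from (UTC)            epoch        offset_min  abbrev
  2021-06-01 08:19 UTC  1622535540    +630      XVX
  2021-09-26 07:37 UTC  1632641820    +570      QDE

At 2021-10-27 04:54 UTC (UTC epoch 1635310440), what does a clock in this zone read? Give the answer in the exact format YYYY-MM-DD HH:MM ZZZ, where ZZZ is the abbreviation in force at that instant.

2021-10-27 14:24 QDE

Query: 2021-10-27 04:54 UTC
Rule 2/2 (QDE, +09:30): 2021-09-26 07:37 UTC ≤ query < +∞
4·60 + 54 + 570 = 864 min
864 = 0·1440 + 864; 864 = 14·60 + 24 → 14:24, same day
→ 2021-10-27 14:24 QDE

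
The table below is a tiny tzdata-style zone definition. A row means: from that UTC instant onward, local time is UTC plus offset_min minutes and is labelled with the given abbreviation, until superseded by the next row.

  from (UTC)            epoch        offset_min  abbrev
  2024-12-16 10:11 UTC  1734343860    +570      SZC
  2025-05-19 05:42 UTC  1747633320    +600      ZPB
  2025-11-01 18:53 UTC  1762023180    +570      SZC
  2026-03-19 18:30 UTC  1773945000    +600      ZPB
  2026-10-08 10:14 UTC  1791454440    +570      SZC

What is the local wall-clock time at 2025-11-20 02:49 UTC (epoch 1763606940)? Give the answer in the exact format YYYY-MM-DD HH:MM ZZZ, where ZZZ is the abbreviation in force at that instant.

2025-11-20 12:19 SZC

Query: 2025-11-20 02:49 UTC
Rule 3/5 (SZC, +09:30): 2025-11-01 18:53 UTC ≤ query < 2026-03-19 18:30 UTC
2·60 + 49 + 570 = 739 min
739 = 0·1440 + 739; 739 = 12·60 + 19 → 12:19, same day
→ 2025-11-20 12:19 SZC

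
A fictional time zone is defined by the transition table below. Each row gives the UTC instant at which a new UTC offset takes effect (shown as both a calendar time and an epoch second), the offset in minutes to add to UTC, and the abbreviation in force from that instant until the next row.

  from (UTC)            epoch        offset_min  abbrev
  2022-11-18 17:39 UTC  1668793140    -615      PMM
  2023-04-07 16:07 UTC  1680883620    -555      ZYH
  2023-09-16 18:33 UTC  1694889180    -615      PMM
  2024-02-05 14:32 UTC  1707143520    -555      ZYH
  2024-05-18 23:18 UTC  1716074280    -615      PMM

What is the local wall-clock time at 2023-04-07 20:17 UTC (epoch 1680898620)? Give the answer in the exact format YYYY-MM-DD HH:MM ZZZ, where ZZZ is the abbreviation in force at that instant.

Query: 2023-04-07 20:17 UTC
Rule 2/5 (ZYH, -09:15): 2023-04-07 16:07 UTC ≤ query < 2023-09-16 18:33 UTC
20·60 + 17 - 555 = 662 min
662 = 0·1440 + 662; 662 = 11·60 + 2 → 11:02, same day
→ 2023-04-07 11:02 ZYH

2023-04-07 11:02 ZYH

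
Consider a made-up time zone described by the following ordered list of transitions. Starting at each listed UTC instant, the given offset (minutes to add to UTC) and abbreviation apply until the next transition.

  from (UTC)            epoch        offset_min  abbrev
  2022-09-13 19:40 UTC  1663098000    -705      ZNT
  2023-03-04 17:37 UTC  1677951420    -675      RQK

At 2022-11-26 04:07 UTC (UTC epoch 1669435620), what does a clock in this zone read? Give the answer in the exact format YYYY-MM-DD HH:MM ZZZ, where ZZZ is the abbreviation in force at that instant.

2022-11-25 16:22 ZNT

Query: 2022-11-26 04:07 UTC
Rule 1/2 (ZNT, -11:45): 2022-09-13 19:40 UTC ≤ query < 2023-03-04 17:37 UTC
4·60 + 7 - 705 = -458 min
-458 = -1·1440 + 982; 982 = 16·60 + 22 → 16:22, 2022-11-26 - 1 day = 2022-11-25
→ 2022-11-25 16:22 ZNT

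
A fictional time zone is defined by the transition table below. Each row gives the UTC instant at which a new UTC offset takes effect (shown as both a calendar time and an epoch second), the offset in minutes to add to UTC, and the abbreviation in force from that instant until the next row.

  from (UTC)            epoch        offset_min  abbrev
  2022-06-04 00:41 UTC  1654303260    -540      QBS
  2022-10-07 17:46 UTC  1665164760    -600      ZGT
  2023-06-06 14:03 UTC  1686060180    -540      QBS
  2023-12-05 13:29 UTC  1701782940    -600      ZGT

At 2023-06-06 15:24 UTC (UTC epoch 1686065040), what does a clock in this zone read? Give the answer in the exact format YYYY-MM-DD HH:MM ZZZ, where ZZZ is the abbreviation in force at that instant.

2023-06-06 06:24 QBS

Query: 2023-06-06 15:24 UTC
Rule 3/4 (QBS, -09:00): 2023-06-06 14:03 UTC ≤ query < 2023-12-05 13:29 UTC
15·60 + 24 - 540 = 384 min
384 = 0·1440 + 384; 384 = 6·60 + 24 → 06:24, same day
→ 2023-06-06 06:24 QBS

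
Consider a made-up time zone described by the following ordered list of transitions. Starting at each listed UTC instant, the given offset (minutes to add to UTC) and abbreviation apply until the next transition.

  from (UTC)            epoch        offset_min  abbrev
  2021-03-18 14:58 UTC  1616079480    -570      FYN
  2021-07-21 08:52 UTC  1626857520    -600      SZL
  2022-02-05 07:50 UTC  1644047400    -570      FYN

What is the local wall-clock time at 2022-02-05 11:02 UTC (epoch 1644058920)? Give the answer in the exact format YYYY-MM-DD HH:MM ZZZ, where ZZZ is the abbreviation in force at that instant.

2022-02-05 01:32 FYN

Query: 2022-02-05 11:02 UTC
Rule 3/3 (FYN, -09:30): 2022-02-05 07:50 UTC ≤ query < +∞
11·60 + 2 - 570 = 92 min
92 = 0·1440 + 92; 92 = 1·60 + 32 → 01:32, same day
→ 2022-02-05 01:32 FYN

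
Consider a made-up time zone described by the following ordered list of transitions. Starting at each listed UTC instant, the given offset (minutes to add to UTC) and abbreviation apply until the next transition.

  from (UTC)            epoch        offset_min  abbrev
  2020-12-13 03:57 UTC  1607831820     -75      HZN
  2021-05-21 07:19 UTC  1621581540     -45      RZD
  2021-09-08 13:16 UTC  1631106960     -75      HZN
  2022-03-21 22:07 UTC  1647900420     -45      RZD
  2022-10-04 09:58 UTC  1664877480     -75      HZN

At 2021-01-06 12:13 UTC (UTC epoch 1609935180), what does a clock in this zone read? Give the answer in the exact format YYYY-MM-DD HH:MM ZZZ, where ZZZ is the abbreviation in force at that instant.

Query: 2021-01-06 12:13 UTC
Rule 1/5 (HZN, -01:15): 2020-12-13 03:57 UTC ≤ query < 2021-05-21 07:19 UTC
12·60 + 13 - 75 = 658 min
658 = 0·1440 + 658; 658 = 10·60 + 58 → 10:58, same day
→ 2021-01-06 10:58 HZN

2021-01-06 10:58 HZN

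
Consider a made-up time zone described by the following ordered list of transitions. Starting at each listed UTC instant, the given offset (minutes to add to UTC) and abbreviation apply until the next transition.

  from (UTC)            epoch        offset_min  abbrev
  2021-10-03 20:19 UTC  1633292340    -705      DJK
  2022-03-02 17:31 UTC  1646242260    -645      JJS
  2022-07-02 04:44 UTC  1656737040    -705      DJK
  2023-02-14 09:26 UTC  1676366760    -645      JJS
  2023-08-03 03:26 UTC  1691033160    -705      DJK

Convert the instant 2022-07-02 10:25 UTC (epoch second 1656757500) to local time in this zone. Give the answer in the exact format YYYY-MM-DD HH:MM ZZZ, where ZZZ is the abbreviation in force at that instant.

2022-07-01 22:40 DJK

Query: 2022-07-02 10:25 UTC
Rule 3/5 (DJK, -11:45): 2022-07-02 04:44 UTC ≤ query < 2023-02-14 09:26 UTC
10·60 + 25 - 705 = -80 min
-80 = -1·1440 + 1360; 1360 = 22·60 + 40 → 22:40, 2022-07-02 - 1 day = 2022-07-01
→ 2022-07-01 22:40 DJK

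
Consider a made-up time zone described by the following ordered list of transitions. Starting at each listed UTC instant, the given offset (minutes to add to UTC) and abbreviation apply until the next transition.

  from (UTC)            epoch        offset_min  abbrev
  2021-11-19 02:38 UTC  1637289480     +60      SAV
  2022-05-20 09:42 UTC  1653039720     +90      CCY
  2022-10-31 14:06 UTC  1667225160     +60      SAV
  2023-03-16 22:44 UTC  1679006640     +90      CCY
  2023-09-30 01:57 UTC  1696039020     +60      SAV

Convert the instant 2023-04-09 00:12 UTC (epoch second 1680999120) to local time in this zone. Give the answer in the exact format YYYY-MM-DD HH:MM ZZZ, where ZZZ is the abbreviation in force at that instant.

Query: 2023-04-09 00:12 UTC
Rule 4/5 (CCY, +01:30): 2023-03-16 22:44 UTC ≤ query < 2023-09-30 01:57 UTC
0·60 + 12 + 90 = 102 min
102 = 0·1440 + 102; 102 = 1·60 + 42 → 01:42, same day
→ 2023-04-09 01:42 CCY

2023-04-09 01:42 CCY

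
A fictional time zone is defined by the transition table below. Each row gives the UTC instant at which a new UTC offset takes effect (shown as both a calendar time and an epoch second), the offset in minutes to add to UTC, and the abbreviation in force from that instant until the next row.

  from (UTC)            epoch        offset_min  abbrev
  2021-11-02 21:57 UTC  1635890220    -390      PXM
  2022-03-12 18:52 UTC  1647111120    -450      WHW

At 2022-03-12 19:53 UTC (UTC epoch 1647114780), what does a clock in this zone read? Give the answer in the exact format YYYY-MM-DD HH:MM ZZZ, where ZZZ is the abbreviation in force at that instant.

2022-03-12 12:23 WHW

Query: 2022-03-12 19:53 UTC
Rule 2/2 (WHW, -07:30): 2022-03-12 18:52 UTC ≤ query < +∞
19·60 + 53 - 450 = 743 min
743 = 0·1440 + 743; 743 = 12·60 + 23 → 12:23, same day
→ 2022-03-12 12:23 WHW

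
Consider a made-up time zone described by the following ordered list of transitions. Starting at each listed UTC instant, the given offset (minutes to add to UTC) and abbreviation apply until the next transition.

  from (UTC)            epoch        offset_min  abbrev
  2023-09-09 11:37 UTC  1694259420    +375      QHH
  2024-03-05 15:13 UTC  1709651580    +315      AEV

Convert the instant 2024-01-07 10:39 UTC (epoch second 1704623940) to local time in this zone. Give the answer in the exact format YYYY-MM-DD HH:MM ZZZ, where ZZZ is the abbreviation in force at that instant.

2024-01-07 16:54 QHH

Query: 2024-01-07 10:39 UTC
Rule 1/2 (QHH, +06:15): 2023-09-09 11:37 UTC ≤ query < 2024-03-05 15:13 UTC
10·60 + 39 + 375 = 1014 min
1014 = 0·1440 + 1014; 1014 = 16·60 + 54 → 16:54, same day
→ 2024-01-07 16:54 QHH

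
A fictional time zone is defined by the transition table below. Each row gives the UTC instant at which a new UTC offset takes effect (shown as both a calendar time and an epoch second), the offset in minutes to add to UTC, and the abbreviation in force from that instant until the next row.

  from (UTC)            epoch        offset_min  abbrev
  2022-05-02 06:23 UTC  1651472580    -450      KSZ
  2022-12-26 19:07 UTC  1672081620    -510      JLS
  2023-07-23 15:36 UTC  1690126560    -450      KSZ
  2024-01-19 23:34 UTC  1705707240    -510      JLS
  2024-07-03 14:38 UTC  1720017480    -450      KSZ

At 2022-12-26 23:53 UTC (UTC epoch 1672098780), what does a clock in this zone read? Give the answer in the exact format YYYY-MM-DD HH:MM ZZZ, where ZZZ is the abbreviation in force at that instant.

2022-12-26 15:23 JLS

Query: 2022-12-26 23:53 UTC
Rule 2/5 (JLS, -08:30): 2022-12-26 19:07 UTC ≤ query < 2023-07-23 15:36 UTC
23·60 + 53 - 510 = 923 min
923 = 0·1440 + 923; 923 = 15·60 + 23 → 15:23, same day
→ 2022-12-26 15:23 JLS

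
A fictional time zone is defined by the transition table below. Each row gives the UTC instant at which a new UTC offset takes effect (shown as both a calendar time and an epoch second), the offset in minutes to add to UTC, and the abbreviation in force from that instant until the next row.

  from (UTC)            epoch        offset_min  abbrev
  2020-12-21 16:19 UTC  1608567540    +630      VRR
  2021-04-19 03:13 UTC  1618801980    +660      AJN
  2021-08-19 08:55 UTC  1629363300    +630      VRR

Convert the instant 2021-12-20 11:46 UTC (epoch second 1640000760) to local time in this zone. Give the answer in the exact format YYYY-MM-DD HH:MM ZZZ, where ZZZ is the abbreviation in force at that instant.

Query: 2021-12-20 11:46 UTC
Rule 3/3 (VRR, +10:30): 2021-08-19 08:55 UTC ≤ query < +∞
11·60 + 46 + 630 = 1336 min
1336 = 0·1440 + 1336; 1336 = 22·60 + 16 → 22:16, same day
→ 2021-12-20 22:16 VRR

2021-12-20 22:16 VRR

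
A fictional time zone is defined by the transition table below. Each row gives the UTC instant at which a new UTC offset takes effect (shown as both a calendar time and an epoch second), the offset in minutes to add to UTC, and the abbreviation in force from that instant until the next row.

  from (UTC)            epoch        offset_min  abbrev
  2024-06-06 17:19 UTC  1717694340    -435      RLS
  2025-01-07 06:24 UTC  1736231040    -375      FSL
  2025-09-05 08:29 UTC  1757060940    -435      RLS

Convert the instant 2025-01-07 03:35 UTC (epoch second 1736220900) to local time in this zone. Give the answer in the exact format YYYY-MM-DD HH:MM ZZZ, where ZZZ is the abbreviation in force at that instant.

Query: 2025-01-07 03:35 UTC
Rule 1/3 (RLS, -07:15): 2024-06-06 17:19 UTC ≤ query < 2025-01-07 06:24 UTC
3·60 + 35 - 435 = -220 min
-220 = -1·1440 + 1220; 1220 = 20·60 + 20 → 20:20, 2025-01-07 - 1 day = 2025-01-06
→ 2025-01-06 20:20 RLS

2025-01-06 20:20 RLS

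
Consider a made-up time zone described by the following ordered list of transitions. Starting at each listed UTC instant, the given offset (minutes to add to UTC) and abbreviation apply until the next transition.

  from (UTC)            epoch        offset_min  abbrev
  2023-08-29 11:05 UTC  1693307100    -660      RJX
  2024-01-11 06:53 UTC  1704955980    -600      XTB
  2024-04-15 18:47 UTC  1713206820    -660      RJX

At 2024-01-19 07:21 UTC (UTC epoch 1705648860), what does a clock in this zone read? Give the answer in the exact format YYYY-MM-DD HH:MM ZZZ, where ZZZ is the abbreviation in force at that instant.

Query: 2024-01-19 07:21 UTC
Rule 2/3 (XTB, -10:00): 2024-01-11 06:53 UTC ≤ query < 2024-04-15 18:47 UTC
7·60 + 21 - 600 = -159 min
-159 = -1·1440 + 1281; 1281 = 21·60 + 21 → 21:21, 2024-01-19 - 1 day = 2024-01-18
→ 2024-01-18 21:21 XTB

2024-01-18 21:21 XTB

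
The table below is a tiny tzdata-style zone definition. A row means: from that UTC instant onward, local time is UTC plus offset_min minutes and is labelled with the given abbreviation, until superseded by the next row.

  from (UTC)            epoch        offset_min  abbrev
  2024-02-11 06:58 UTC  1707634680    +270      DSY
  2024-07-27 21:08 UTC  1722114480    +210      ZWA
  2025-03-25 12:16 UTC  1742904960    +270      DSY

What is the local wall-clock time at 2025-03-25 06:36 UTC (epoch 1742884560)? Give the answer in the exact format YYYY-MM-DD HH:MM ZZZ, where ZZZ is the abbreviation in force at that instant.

2025-03-25 10:06 ZWA

Query: 2025-03-25 06:36 UTC
Rule 2/3 (ZWA, +03:30): 2024-07-27 21:08 UTC ≤ query < 2025-03-25 12:16 UTC
6·60 + 36 + 210 = 606 min
606 = 0·1440 + 606; 606 = 10·60 + 6 → 10:06, same day
→ 2025-03-25 10:06 ZWA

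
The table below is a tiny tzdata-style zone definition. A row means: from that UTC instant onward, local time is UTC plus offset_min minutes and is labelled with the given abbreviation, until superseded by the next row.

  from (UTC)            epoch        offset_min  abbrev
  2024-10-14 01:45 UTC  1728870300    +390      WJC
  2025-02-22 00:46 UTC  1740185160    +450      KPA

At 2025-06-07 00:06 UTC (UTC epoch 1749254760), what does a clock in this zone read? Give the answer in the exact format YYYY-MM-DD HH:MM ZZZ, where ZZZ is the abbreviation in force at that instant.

2025-06-07 07:36 KPA

Query: 2025-06-07 00:06 UTC
Rule 2/2 (KPA, +07:30): 2025-02-22 00:46 UTC ≤ query < +∞
0·60 + 6 + 450 = 456 min
456 = 0·1440 + 456; 456 = 7·60 + 36 → 07:36, same day
→ 2025-06-07 07:36 KPA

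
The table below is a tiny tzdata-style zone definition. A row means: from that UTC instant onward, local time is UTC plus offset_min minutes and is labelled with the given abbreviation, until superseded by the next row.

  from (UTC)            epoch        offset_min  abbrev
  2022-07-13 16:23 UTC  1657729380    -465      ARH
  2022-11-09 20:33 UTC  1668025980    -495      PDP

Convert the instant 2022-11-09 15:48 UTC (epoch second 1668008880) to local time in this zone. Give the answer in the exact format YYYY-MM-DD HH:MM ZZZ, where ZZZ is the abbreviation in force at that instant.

2022-11-09 08:03 ARH

Query: 2022-11-09 15:48 UTC
Rule 1/2 (ARH, -07:45): 2022-07-13 16:23 UTC ≤ query < 2022-11-09 20:33 UTC
15·60 + 48 - 465 = 483 min
483 = 0·1440 + 483; 483 = 8·60 + 3 → 08:03, same day
→ 2022-11-09 08:03 ARH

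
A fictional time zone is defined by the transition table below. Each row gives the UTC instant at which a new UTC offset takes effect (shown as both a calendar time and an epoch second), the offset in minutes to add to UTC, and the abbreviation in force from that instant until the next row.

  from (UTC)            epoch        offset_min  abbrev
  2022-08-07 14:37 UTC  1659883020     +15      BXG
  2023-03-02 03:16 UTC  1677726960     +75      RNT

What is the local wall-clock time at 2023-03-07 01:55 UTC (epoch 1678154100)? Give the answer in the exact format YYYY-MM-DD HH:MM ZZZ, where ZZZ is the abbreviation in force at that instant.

2023-03-07 03:10 RNT

Query: 2023-03-07 01:55 UTC
Rule 2/2 (RNT, +01:15): 2023-03-02 03:16 UTC ≤ query < +∞
1·60 + 55 + 75 = 190 min
190 = 0·1440 + 190; 190 = 3·60 + 10 → 03:10, same day
→ 2023-03-07 03:10 RNT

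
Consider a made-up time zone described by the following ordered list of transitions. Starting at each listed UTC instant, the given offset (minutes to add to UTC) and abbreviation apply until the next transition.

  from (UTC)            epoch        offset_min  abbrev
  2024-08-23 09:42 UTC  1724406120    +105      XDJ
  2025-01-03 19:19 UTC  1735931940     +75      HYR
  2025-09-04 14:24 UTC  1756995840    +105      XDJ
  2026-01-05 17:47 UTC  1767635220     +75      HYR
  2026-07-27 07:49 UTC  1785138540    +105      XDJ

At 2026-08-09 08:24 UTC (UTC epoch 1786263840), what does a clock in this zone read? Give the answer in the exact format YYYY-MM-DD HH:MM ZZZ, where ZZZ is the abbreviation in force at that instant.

2026-08-09 10:09 XDJ

Query: 2026-08-09 08:24 UTC
Rule 5/5 (XDJ, +01:45): 2026-07-27 07:49 UTC ≤ query < +∞
8·60 + 24 + 105 = 609 min
609 = 0·1440 + 609; 609 = 10·60 + 9 → 10:09, same day
→ 2026-08-09 10:09 XDJ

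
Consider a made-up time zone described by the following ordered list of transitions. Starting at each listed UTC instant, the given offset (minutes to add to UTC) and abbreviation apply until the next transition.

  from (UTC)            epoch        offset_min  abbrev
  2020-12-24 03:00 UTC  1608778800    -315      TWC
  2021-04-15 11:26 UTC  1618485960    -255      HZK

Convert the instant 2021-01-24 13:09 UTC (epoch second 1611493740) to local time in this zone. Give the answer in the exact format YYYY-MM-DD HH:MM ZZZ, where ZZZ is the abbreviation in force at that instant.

2021-01-24 07:54 TWC

Query: 2021-01-24 13:09 UTC
Rule 1/2 (TWC, -05:15): 2020-12-24 03:00 UTC ≤ query < 2021-04-15 11:26 UTC
13·60 + 9 - 315 = 474 min
474 = 0·1440 + 474; 474 = 7·60 + 54 → 07:54, same day
→ 2021-01-24 07:54 TWC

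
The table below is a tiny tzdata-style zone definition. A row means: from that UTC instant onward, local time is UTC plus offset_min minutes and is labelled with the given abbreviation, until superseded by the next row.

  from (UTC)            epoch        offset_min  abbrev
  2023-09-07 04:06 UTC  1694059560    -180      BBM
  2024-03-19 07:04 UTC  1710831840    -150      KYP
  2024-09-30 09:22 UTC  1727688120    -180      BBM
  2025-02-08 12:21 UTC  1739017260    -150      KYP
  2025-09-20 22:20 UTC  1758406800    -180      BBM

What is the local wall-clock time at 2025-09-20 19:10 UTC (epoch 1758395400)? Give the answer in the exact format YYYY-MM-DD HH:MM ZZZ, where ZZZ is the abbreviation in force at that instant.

Query: 2025-09-20 19:10 UTC
Rule 4/5 (KYP, -02:30): 2025-02-08 12:21 UTC ≤ query < 2025-09-20 22:20 UTC
19·60 + 10 - 150 = 1000 min
1000 = 0·1440 + 1000; 1000 = 16·60 + 40 → 16:40, same day
→ 2025-09-20 16:40 KYP

2025-09-20 16:40 KYP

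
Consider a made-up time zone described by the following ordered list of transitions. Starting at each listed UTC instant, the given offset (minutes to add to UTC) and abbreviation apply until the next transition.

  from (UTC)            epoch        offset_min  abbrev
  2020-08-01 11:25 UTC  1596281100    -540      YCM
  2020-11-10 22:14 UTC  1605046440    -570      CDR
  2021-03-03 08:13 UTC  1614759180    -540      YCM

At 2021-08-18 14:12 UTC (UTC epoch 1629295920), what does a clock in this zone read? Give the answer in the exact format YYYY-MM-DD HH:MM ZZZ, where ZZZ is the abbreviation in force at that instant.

Query: 2021-08-18 14:12 UTC
Rule 3/3 (YCM, -09:00): 2021-03-03 08:13 UTC ≤ query < +∞
14·60 + 12 - 540 = 312 min
312 = 0·1440 + 312; 312 = 5·60 + 12 → 05:12, same day
→ 2021-08-18 05:12 YCM

2021-08-18 05:12 YCM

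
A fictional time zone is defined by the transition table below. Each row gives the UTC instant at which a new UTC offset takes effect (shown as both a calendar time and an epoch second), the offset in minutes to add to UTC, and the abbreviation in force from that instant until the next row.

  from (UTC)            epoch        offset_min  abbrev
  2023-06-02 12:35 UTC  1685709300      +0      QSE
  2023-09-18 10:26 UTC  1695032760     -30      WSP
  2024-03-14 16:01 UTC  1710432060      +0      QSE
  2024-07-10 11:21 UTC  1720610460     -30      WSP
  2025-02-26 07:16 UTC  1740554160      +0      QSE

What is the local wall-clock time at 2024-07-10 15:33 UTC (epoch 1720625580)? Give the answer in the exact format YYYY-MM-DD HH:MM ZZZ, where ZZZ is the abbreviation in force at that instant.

2024-07-10 15:03 WSP

Query: 2024-07-10 15:33 UTC
Rule 4/5 (WSP, -00:30): 2024-07-10 11:21 UTC ≤ query < 2025-02-26 07:16 UTC
15·60 + 33 - 30 = 903 min
903 = 0·1440 + 903; 903 = 15·60 + 3 → 15:03, same day
→ 2024-07-10 15:03 WSP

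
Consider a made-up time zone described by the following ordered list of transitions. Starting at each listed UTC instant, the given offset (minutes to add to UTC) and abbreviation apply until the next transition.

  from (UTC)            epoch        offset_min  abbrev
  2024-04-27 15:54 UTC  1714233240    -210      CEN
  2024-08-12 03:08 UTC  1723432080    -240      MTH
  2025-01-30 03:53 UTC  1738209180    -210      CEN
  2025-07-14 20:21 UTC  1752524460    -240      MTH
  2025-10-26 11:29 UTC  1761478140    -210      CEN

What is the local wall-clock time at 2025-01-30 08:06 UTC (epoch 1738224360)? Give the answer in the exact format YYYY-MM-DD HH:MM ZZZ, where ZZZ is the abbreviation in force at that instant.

2025-01-30 04:36 CEN

Query: 2025-01-30 08:06 UTC
Rule 3/5 (CEN, -03:30): 2025-01-30 03:53 UTC ≤ query < 2025-07-14 20:21 UTC
8·60 + 6 - 210 = 276 min
276 = 0·1440 + 276; 276 = 4·60 + 36 → 04:36, same day
→ 2025-01-30 04:36 CEN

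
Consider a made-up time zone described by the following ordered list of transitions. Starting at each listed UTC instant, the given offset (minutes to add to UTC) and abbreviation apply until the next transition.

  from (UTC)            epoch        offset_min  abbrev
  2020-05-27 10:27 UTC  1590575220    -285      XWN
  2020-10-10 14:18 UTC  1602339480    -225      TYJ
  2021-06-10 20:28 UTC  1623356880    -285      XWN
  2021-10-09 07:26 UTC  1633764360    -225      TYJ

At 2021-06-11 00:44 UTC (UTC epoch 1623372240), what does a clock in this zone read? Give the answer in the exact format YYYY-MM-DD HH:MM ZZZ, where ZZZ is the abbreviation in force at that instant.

Query: 2021-06-11 00:44 UTC
Rule 3/4 (XWN, -04:45): 2021-06-10 20:28 UTC ≤ query < 2021-10-09 07:26 UTC
0·60 + 44 - 285 = -241 min
-241 = -1·1440 + 1199; 1199 = 19·60 + 59 → 19:59, 2021-06-11 - 1 day = 2021-06-10
→ 2021-06-10 19:59 XWN

2021-06-10 19:59 XWN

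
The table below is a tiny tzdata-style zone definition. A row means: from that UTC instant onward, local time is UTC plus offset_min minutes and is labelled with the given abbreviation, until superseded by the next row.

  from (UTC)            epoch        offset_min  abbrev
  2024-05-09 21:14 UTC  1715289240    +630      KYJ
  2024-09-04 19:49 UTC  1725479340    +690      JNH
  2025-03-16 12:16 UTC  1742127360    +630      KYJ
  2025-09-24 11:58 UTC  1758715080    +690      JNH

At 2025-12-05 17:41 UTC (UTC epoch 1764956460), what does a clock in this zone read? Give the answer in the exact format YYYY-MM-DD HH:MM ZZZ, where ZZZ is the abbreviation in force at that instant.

2025-12-06 05:11 JNH

Query: 2025-12-05 17:41 UTC
Rule 4/4 (JNH, +11:30): 2025-09-24 11:58 UTC ≤ query < +∞
17·60 + 41 + 690 = 1751 min
1751 = 1·1440 + 311; 311 = 5·60 + 11 → 05:11, 2025-12-05 + 1 day = 2025-12-06
→ 2025-12-06 05:11 JNH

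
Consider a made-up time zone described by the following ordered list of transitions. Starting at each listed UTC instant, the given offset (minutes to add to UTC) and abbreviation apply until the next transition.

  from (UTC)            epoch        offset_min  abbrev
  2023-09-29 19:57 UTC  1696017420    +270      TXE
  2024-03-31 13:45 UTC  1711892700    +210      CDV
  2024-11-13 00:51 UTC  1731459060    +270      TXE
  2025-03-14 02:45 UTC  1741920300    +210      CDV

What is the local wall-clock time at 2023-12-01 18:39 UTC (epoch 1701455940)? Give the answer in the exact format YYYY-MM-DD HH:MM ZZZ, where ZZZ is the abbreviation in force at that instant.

Query: 2023-12-01 18:39 UTC
Rule 1/4 (TXE, +04:30): 2023-09-29 19:57 UTC ≤ query < 2024-03-31 13:45 UTC
18·60 + 39 + 270 = 1389 min
1389 = 0·1440 + 1389; 1389 = 23·60 + 9 → 23:09, same day
→ 2023-12-01 23:09 TXE

2023-12-01 23:09 TXE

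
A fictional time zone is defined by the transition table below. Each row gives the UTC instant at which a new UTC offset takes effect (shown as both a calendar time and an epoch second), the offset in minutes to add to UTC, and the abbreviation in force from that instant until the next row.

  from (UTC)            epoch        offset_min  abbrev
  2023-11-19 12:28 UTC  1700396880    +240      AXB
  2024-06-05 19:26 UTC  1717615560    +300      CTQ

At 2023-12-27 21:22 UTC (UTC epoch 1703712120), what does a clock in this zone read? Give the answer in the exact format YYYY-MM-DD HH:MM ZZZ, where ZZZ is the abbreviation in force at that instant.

2023-12-28 01:22 AXB

Query: 2023-12-27 21:22 UTC
Rule 1/2 (AXB, +04:00): 2023-11-19 12:28 UTC ≤ query < 2024-06-05 19:26 UTC
21·60 + 22 + 240 = 1522 min
1522 = 1·1440 + 82; 82 = 1·60 + 22 → 01:22, 2023-12-27 + 1 day = 2023-12-28
→ 2023-12-28 01:22 AXB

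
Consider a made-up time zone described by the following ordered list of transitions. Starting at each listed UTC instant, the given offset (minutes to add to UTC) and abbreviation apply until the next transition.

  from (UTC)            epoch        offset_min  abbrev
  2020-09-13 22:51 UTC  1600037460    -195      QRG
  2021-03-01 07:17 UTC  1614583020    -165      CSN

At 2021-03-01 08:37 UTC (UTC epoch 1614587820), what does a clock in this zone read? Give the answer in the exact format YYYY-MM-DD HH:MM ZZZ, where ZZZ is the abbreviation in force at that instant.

2021-03-01 05:52 CSN

Query: 2021-03-01 08:37 UTC
Rule 2/2 (CSN, -02:45): 2021-03-01 07:17 UTC ≤ query < +∞
8·60 + 37 - 165 = 352 min
352 = 0·1440 + 352; 352 = 5·60 + 52 → 05:52, same day
→ 2021-03-01 05:52 CSN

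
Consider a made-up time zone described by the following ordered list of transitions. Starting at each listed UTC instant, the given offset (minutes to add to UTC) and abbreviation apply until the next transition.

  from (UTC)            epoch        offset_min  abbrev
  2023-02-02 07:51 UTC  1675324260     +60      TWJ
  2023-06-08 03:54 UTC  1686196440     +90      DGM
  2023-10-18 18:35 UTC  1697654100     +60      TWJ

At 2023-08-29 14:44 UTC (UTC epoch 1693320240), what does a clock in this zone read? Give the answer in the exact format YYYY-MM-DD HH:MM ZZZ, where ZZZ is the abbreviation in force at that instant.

Query: 2023-08-29 14:44 UTC
Rule 2/3 (DGM, +01:30): 2023-06-08 03:54 UTC ≤ query < 2023-10-18 18:35 UTC
14·60 + 44 + 90 = 974 min
974 = 0·1440 + 974; 974 = 16·60 + 14 → 16:14, same day
→ 2023-08-29 16:14 DGM

2023-08-29 16:14 DGM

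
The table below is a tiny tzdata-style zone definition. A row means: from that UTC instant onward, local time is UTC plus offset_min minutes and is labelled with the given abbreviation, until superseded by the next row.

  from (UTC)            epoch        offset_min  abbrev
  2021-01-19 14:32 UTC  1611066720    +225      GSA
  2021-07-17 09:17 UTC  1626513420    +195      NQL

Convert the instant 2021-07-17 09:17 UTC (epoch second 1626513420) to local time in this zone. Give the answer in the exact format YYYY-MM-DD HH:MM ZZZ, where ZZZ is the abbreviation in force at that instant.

2021-07-17 12:32 NQL

Query: 2021-07-17 09:17 UTC
Rule 2/2 (NQL, +03:15): 2021-07-17 09:17 UTC ≤ query < +∞
9·60 + 17 + 195 = 752 min
752 = 0·1440 + 752; 752 = 12·60 + 32 → 12:32, same day
→ 2021-07-17 12:32 NQL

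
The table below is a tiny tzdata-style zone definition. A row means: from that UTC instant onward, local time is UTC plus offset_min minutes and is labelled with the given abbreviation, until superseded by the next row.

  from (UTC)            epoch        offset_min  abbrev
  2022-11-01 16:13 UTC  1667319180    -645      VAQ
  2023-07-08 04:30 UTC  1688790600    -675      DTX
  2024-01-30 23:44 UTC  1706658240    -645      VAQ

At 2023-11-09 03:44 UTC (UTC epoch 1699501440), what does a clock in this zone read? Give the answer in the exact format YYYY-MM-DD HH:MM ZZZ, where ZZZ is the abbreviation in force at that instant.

2023-11-08 16:29 DTX

Query: 2023-11-09 03:44 UTC
Rule 2/3 (DTX, -11:15): 2023-07-08 04:30 UTC ≤ query < 2024-01-30 23:44 UTC
3·60 + 44 - 675 = -451 min
-451 = -1·1440 + 989; 989 = 16·60 + 29 → 16:29, 2023-11-09 - 1 day = 2023-11-08
→ 2023-11-08 16:29 DTX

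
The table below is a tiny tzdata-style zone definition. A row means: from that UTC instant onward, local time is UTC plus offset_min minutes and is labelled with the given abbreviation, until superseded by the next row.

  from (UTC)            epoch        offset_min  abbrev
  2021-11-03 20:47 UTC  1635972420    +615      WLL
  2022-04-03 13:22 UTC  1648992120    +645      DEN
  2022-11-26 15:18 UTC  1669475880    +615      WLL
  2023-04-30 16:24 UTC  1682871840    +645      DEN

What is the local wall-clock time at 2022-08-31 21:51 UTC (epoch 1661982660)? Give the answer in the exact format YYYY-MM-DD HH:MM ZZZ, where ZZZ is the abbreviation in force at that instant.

2022-09-01 08:36 DEN

Query: 2022-08-31 21:51 UTC
Rule 2/4 (DEN, +10:45): 2022-04-03 13:22 UTC ≤ query < 2022-11-26 15:18 UTC
21·60 + 51 + 645 = 1956 min
1956 = 1·1440 + 516; 516 = 8·60 + 36 → 08:36, 2022-08-31 + 1 day = 2022-09-01
→ 2022-09-01 08:36 DEN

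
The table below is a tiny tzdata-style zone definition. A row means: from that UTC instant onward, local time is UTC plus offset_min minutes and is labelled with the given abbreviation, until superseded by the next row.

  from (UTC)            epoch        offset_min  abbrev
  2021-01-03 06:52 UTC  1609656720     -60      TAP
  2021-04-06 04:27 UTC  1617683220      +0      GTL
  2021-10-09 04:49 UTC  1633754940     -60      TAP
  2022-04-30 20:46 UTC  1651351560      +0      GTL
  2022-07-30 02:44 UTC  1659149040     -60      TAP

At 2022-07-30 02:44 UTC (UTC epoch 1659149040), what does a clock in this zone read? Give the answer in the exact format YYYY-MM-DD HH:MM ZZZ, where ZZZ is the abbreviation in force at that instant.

Query: 2022-07-30 02:44 UTC
Rule 5/5 (TAP, -01:00): 2022-07-30 02:44 UTC ≤ query < +∞
2·60 + 44 - 60 = 104 min
104 = 0·1440 + 104; 104 = 1·60 + 44 → 01:44, same day
→ 2022-07-30 01:44 TAP

2022-07-30 01:44 TAP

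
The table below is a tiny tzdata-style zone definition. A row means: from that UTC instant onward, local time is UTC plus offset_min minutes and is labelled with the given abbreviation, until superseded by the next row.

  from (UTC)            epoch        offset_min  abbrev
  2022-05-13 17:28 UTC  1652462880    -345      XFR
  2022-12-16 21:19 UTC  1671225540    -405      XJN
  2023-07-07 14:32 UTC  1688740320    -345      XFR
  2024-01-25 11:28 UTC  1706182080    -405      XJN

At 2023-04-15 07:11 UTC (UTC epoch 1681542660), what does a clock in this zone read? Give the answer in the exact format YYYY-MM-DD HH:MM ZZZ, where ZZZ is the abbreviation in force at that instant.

Query: 2023-04-15 07:11 UTC
Rule 2/4 (XJN, -06:45): 2022-12-16 21:19 UTC ≤ query < 2023-07-07 14:32 UTC
7·60 + 11 - 405 = 26 min
26 = 0·1440 + 26; 26 = 0·60 + 26 → 00:26, same day
→ 2023-04-15 00:26 XJN

2023-04-15 00:26 XJN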